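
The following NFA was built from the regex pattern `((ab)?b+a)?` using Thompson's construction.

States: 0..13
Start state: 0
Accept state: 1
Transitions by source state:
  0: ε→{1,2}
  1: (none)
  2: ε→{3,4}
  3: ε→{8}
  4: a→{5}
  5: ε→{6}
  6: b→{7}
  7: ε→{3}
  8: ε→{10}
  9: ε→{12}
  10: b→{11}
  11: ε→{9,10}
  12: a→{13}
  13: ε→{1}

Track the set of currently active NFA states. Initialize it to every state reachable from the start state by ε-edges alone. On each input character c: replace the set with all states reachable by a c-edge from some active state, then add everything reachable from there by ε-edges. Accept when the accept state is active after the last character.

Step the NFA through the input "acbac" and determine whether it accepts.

initial (ε-close {0}): {0,1,2,3,4,8,10}
'a' @ 1: {5,6}
'c' @ 2: {}  — state set empty
rest 'bac' ignored (set empty)
end set {} — state 1 not in

Answer: REJECT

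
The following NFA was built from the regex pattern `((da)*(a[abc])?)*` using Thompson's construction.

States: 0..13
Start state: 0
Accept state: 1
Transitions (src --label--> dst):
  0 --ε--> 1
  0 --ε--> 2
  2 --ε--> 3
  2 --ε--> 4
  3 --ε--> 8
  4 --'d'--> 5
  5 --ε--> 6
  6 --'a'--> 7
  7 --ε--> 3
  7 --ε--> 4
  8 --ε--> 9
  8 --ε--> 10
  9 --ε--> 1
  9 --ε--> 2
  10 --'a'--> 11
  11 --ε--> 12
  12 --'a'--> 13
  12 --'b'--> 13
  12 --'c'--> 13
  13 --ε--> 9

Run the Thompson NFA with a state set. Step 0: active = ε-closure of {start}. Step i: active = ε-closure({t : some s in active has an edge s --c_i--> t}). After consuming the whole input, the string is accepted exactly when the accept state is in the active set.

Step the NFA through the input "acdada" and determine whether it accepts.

S₀ = ε-closure({0}) = {0,1,2,3,4,8,9,10}
'a' @ 1: {11,12}
'c' @ 2: {1,2,3,4,8,9,10,13}  ✓accept
'd' @ 3: {5,6}
'a' @ 4: {1,2,3,4,7,8,9,10}  ✓accept
'd' @ 5: {5,6}
'a' @ 6: {1,2,3,4,7,8,9,10}  ✓accept
after full input: {1,2,3,4,7,8,9,10}  (accept=1 in)

Answer: ACCEPT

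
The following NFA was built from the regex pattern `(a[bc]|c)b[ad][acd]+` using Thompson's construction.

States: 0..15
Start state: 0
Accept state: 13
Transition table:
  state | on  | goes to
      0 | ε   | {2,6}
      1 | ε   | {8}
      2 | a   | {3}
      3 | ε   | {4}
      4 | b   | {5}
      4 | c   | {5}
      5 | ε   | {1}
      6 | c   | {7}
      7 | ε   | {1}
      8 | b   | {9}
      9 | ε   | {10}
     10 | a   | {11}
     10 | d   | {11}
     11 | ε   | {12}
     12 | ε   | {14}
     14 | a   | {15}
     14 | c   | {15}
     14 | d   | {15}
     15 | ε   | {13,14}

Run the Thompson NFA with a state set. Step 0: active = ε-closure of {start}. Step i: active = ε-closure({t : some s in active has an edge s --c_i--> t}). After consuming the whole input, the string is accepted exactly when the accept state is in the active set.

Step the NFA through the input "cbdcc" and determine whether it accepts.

initial (ε-close {0}): {0,2,6}
'c' @ 1: {1,7,8}
'b' @ 2: {9,10}
'd' @ 3: {11,12,14}
'c' @ 4: {13,14,15}  (accept∈set)
'c' @ 5: {13,14,15}  (accept∈set)
final: {13,14,15}; accept 13 in set

Answer: ACCEPT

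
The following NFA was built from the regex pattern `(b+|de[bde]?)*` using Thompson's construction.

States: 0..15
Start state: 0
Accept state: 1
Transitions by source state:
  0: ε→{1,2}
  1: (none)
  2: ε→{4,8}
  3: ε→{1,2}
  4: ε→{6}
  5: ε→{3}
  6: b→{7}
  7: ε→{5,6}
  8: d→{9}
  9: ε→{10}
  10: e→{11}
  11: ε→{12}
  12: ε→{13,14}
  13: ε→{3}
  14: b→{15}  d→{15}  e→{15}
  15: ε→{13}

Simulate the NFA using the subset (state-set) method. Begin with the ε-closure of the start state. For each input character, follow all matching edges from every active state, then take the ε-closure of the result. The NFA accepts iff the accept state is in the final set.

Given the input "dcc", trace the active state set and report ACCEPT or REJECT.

Answer: REJECT

Trace:
initial (ε-close {0}): {0,1,2,4,6,8}
'd' @ 1: {9,10}
'c' @ 2: {}  — no active states
rest 'c' ignored (set empty)
after full input: {}  (accept=1 not in)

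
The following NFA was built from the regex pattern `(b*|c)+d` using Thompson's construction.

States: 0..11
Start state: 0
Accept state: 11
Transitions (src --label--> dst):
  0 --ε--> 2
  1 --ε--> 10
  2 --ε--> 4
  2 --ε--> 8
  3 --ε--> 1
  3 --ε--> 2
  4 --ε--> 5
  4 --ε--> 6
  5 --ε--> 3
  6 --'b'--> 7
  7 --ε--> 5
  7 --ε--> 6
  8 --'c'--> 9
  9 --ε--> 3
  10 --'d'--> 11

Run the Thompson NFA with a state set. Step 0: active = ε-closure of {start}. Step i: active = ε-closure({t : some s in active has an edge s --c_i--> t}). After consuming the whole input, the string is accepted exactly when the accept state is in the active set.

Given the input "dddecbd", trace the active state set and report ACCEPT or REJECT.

Answer: REJECT

Trace:
S₀ = ε-closure({0}) = {0,1,2,3,4,5,6,8,10}
'd' @ 1: {11}  (accept∈set)
'd' @ 2: {}  — no active states
rest 'decbd' ignored (set empty)
end set {} — state 11 not in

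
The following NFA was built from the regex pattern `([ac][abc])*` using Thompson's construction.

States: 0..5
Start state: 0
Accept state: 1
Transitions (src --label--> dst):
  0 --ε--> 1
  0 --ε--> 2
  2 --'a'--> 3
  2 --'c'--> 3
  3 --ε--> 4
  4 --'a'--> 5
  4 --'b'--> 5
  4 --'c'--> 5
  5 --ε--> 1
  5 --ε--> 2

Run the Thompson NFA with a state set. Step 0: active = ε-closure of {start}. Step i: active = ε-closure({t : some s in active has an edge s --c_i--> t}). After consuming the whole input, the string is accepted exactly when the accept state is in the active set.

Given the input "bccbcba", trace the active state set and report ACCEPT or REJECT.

start: ε-closure({0}) = {0,1,2}
'b' @ 1: {}  — no active states
rest 'ccbcba' ignored (set empty)
after full input: {}  (accept=1 not in)

Answer: REJECT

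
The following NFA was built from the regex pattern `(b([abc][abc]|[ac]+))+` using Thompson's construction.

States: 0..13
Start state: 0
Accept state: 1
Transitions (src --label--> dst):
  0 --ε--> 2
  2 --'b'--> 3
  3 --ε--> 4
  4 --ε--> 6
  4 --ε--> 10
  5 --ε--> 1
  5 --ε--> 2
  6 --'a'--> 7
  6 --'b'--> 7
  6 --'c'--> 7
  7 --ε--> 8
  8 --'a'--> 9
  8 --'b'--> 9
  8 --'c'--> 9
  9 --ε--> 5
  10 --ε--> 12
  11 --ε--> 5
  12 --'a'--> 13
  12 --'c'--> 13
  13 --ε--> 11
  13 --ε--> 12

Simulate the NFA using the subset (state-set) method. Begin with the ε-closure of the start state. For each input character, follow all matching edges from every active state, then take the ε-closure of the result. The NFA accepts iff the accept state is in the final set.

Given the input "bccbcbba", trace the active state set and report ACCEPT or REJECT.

Answer: ACCEPT

Trace:
S₀ = ε-closure({0}) = {0,2}
'b' @ 1: {3,4,6,10,12}
'c' @ 2: {1,2,5,7,8,11,12,13}  [accepting]
'c' @ 3: {1,2,5,9,11,12,13}  [accepting]
'b' @ 4: {3,4,6,10,12}
'c' @ 5: {1,2,5,7,8,11,12,13}  [accepting]
'b' @ 6: {1,2,3,4,5,6,9,10,12}  [accepting]
'b' @ 7: {3,4,6,7,8,10,12}
'a' @ 8: {1,2,5,7,8,9,11,12,13}  [accepting]
final: {1,2,5,7,8,9,11,12,13}; accept 1 in set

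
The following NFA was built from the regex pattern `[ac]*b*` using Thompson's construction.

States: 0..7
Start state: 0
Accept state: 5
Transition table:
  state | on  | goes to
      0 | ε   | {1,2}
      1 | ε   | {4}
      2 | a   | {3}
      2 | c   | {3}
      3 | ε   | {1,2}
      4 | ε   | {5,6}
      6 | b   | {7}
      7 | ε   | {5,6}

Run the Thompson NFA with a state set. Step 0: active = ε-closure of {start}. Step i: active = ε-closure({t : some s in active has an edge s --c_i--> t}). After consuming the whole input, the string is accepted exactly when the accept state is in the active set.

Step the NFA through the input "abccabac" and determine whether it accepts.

Answer: REJECT

Derivation:
initial (ε-close {0}): {0,1,2,4,5,6}
'a' @ 1: {1,2,3,4,5,6}  (accept∈set)
'b' @ 2: {5,6,7}  (accept∈set)
'c' @ 3: {}  — state set empty
rest 'cabac' ignored (set empty)
final: {}; accept 5 not in set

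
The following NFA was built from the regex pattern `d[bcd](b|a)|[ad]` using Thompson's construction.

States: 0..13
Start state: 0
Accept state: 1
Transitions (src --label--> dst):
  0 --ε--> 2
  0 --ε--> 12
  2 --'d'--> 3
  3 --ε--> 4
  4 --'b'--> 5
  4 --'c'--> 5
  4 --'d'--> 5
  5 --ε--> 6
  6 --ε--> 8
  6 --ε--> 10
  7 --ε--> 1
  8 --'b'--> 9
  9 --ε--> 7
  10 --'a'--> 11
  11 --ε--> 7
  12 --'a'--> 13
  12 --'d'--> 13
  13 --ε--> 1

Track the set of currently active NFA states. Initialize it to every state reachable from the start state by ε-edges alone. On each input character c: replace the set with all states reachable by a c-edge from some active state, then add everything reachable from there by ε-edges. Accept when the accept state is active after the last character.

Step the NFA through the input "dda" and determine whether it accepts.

initial (ε-close {0}): {0,2,12}
'd' @ 1: {1,3,4,13}  [accepting]
'd' @ 2: {5,6,8,10}
'a' @ 3: {1,7,11}  [accepting]
after full input: {1,7,11}  (accept=1 in)

Answer: ACCEPT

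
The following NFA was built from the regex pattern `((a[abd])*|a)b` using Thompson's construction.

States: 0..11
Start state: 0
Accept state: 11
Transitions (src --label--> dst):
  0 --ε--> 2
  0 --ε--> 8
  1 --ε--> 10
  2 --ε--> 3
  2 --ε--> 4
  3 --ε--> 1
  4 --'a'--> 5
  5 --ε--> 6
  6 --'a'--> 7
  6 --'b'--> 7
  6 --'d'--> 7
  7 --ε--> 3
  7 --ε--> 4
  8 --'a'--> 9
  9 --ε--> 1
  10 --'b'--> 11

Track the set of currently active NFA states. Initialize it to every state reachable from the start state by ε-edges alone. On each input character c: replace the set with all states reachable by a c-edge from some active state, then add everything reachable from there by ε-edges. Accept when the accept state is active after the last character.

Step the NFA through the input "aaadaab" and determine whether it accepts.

start: ε-closure({0}) = {0,1,2,3,4,8,10}
'a' @ 1: {1,5,6,9,10}
'a' @ 2: {1,3,4,7,10}
'a' @ 3: {5,6}
'd' @ 4: {1,3,4,7,10}
'a' @ 5: {5,6}
'a' @ 6: {1,3,4,7,10}
'b' @ 7: {11}  (accept∈set)
final: {11}; accept 11 in set

Answer: ACCEPT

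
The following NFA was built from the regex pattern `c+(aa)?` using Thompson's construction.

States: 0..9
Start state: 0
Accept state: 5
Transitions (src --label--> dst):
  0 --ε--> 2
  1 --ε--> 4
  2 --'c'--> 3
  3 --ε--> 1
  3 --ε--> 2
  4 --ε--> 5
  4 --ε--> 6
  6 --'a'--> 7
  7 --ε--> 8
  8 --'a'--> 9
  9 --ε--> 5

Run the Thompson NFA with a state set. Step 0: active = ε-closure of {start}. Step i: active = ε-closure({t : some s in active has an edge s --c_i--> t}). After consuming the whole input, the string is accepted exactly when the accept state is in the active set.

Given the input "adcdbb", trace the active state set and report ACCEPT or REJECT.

initial (ε-close {0}): {0,2}
'a' @ 1: {}  — state set empty
rest 'dcdbb' ignored (set empty)
end set {} — state 5 not in

Answer: REJECT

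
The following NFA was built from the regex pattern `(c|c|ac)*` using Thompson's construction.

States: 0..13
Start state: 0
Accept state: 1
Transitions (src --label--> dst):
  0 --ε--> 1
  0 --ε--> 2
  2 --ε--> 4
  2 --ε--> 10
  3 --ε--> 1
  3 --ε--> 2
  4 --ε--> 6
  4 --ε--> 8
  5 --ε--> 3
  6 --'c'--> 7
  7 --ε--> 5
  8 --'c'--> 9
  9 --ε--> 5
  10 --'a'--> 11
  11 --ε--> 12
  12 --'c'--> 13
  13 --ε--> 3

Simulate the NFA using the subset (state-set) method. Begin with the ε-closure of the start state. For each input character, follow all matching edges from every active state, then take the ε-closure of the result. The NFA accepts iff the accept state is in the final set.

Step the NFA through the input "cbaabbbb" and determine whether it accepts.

S₀ = ε-closure({0}) = {0,1,2,4,6,8,10}
'c' @ 1: {1,2,3,4,5,6,7,8,9,10}  ✓accept
'b' @ 2: {}  — no active states
rest 'aabbbb' ignored (set empty)
end set {} — state 1 not in

Answer: REJECT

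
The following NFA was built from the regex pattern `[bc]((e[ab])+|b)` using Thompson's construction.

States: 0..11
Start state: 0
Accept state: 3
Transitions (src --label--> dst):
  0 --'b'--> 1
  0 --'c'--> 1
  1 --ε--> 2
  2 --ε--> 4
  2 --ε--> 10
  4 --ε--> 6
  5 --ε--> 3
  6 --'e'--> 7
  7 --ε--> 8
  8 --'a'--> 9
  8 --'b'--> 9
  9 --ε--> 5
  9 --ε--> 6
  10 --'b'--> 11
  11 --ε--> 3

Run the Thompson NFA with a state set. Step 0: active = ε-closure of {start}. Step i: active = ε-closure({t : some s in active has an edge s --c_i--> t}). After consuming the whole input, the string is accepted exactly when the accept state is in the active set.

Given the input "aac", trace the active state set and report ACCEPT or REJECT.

initial (ε-close {0}): {0}
'a' @ 1: {}  — state set empty
rest 'ac' ignored (set empty)
after full input: {}  (accept=3 not in)

Answer: REJECT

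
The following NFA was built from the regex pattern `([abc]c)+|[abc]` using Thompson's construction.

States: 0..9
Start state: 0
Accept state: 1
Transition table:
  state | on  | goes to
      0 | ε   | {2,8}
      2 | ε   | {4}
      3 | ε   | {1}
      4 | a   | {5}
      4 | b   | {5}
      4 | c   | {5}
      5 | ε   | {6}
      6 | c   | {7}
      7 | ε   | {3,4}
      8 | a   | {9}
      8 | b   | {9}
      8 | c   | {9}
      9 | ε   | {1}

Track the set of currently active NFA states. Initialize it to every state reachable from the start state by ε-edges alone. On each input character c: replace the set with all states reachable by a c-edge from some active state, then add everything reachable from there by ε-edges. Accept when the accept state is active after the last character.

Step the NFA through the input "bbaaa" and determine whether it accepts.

Answer: REJECT

Steps:
start: ε-closure({0}) = {0,2,4,8}
'b' @ 1: {1,5,6,9}  (accept∈set)
'b' @ 2: {}  — dead — no transitions
rest 'aaa' ignored (set empty)
final: {}; accept 1 not in set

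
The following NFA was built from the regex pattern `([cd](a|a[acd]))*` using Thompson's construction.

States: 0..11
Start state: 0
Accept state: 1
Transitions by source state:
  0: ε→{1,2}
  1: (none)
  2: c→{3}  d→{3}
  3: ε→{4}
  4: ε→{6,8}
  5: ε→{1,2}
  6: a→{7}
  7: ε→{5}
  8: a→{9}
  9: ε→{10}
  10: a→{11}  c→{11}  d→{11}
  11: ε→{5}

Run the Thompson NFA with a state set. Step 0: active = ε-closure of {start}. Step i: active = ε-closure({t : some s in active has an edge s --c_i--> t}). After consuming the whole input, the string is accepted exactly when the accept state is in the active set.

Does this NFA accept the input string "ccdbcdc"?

initial (ε-close {0}): {0,1,2}
'c' @ 1: {3,4,6,8}
'c' @ 2: {}  — state set empty
rest 'dbcdc' ignored (set empty)
final: {}; accept 1 not in set

Answer: REJECT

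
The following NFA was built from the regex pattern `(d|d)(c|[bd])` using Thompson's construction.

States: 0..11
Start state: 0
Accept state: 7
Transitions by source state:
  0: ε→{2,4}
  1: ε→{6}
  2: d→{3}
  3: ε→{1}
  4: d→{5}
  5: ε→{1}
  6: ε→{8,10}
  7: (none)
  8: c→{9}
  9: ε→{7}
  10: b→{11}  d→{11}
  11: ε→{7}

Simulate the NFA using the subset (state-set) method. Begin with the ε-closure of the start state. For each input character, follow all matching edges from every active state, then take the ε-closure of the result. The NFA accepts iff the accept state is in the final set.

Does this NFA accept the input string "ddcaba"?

initial (ε-close {0}): {0,2,4}
'd' @ 1: {1,3,5,6,8,10}
'd' @ 2: {7,11}  (accept∈set)
'c' @ 3: {}  — dead — no transitions
rest 'aba' ignored (set empty)
end set {} — state 7 not in

Answer: REJECT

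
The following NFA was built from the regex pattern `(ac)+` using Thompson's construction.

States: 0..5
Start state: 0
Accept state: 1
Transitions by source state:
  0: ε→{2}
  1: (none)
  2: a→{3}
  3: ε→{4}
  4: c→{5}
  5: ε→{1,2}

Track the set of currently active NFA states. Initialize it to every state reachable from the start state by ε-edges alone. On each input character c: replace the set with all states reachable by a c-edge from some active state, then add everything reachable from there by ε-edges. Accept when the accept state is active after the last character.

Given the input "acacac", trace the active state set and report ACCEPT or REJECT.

Answer: ACCEPT

Steps:
initial (ε-close {0}): {0,2}
'a' @ 1: {3,4}
'c' @ 2: {1,2,5}  [accepting]
'a' @ 3: {3,4}
'c' @ 4: {1,2,5}  [accepting]
'a' @ 5: {3,4}
'c' @ 6: {1,2,5}  [accepting]
end set {1,2,5} — state 1 in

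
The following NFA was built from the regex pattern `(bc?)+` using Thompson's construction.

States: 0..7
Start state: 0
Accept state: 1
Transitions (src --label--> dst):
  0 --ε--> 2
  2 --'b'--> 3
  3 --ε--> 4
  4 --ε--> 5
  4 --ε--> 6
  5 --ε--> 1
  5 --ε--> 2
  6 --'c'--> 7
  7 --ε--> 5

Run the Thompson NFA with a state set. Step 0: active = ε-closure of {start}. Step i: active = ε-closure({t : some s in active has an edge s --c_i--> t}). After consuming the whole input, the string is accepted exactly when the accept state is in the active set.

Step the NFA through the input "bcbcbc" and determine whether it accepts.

S₀ = ε-closure({0}) = {0,2}
'b' @ 1: {1,2,3,4,5,6}  [accepting]
'c' @ 2: {1,2,5,7}  [accepting]
'b' @ 3: {1,2,3,4,5,6}  [accepting]
'c' @ 4: {1,2,5,7}  [accepting]
'b' @ 5: {1,2,3,4,5,6}  [accepting]
'c' @ 6: {1,2,5,7}  [accepting]
end set {1,2,5,7} — state 1 in

Answer: ACCEPT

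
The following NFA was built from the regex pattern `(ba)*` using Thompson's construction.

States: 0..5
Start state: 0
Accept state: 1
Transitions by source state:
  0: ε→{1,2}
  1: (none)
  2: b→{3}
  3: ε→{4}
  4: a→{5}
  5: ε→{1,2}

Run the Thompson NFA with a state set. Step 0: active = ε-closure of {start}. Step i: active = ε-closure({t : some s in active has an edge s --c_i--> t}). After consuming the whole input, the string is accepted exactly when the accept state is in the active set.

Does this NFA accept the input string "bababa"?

Answer: ACCEPT

Steps:
initial (ε-close {0}): {0,1,2}
'b' @ 1: {3,4}
'a' @ 2: {1,2,5}  (accept∈set)
'b' @ 3: {3,4}
'a' @ 4: {1,2,5}  (accept∈set)
'b' @ 5: {3,4}
'a' @ 6: {1,2,5}  (accept∈set)
after full input: {1,2,5}  (accept=1 in)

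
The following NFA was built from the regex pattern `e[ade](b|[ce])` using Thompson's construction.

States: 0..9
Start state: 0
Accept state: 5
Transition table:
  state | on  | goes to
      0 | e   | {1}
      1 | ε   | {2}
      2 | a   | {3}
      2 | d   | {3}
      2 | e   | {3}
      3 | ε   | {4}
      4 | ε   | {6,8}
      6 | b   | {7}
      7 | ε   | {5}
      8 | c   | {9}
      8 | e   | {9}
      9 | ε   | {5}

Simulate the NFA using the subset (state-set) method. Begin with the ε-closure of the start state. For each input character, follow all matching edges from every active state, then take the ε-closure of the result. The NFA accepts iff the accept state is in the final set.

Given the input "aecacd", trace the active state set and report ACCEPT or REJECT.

Answer: REJECT

Trace:
S₀ = ε-closure({0}) = {0}
'a' @ 1: {}  — dead — no transitions
rest 'ecacd' ignored (set empty)
final: {}; accept 5 not in set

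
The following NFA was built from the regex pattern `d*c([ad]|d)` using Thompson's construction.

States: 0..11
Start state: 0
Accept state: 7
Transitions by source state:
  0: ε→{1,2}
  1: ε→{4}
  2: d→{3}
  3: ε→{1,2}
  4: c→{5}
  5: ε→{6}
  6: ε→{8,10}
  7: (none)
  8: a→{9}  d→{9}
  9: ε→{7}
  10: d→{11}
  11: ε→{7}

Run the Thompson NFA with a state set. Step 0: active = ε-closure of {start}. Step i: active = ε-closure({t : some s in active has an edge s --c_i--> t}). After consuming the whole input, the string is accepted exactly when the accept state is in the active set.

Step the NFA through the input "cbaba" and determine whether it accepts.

Answer: REJECT

Trace:
initial (ε-close {0}): {0,1,2,4}
'c' @ 1: {5,6,8,10}
'b' @ 2: {}  — state set empty
rest 'aba' ignored (set empty)
after full input: {}  (accept=7 not in)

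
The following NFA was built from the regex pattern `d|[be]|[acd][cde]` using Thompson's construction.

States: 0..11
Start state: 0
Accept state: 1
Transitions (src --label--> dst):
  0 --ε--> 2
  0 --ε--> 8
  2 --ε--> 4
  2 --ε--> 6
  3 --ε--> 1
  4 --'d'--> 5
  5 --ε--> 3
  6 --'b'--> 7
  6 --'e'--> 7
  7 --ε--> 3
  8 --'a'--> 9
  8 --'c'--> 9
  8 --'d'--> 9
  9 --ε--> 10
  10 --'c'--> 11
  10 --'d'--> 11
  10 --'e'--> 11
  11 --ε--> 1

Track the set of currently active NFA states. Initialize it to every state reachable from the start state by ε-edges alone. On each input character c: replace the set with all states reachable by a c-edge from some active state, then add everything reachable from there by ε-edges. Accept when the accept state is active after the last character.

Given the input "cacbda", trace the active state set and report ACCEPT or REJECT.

S₀ = ε-closure({0}) = {0,2,4,6,8}
'c' @ 1: {9,10}
'a' @ 2: {}  — state set empty
rest 'cbda' ignored (set empty)
end set {} — state 1 not in

Answer: REJECT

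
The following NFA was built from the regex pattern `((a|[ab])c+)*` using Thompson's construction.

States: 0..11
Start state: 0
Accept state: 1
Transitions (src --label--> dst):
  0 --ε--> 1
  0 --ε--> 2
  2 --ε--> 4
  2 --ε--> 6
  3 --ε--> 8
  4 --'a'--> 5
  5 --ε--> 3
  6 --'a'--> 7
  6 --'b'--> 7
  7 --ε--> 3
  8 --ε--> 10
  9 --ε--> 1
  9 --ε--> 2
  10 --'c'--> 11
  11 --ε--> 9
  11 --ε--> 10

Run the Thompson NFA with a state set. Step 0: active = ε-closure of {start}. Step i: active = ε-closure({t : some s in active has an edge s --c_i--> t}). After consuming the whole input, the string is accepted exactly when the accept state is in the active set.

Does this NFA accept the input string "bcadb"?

Answer: REJECT

Steps:
start: ε-closure({0}) = {0,1,2,4,6}
'b' @ 1: {3,7,8,10}
'c' @ 2: {1,2,4,6,9,10,11}  [accepting]
'a' @ 3: {3,5,7,8,10}
'd' @ 4: {}  — dead — no transitions
rest 'b' ignored (set empty)
after full input: {}  (accept=1 not in)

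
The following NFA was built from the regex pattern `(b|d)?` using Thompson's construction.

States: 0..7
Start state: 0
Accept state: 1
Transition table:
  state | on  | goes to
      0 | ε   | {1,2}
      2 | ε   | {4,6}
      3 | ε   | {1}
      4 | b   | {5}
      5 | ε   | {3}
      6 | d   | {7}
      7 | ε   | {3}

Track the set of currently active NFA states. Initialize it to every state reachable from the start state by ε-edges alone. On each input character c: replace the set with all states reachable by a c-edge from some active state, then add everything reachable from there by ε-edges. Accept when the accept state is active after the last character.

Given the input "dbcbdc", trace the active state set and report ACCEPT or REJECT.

initial (ε-close {0}): {0,1,2,4,6}
'd' @ 1: {1,3,7}  [accepting]
'b' @ 2: {}  — dead — no transitions
rest 'cbdc' ignored (set empty)
after full input: {}  (accept=1 not in)

Answer: REJECT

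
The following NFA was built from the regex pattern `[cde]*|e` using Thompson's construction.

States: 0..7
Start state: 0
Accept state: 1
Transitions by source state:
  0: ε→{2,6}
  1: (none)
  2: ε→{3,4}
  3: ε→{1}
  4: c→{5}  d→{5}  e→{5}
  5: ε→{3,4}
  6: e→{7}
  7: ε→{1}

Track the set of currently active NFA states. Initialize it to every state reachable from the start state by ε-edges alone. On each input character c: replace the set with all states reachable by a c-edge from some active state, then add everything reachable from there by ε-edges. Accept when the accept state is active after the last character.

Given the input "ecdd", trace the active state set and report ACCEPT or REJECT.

initial (ε-close {0}): {0,1,2,3,4,6}
'e' @ 1: {1,3,4,5,7}  (accept∈set)
'c' @ 2: {1,3,4,5}  (accept∈set)
'd' @ 3: {1,3,4,5}  (accept∈set)
'd' @ 4: {1,3,4,5}  (accept∈set)
end set {1,3,4,5} — state 1 in

Answer: ACCEPT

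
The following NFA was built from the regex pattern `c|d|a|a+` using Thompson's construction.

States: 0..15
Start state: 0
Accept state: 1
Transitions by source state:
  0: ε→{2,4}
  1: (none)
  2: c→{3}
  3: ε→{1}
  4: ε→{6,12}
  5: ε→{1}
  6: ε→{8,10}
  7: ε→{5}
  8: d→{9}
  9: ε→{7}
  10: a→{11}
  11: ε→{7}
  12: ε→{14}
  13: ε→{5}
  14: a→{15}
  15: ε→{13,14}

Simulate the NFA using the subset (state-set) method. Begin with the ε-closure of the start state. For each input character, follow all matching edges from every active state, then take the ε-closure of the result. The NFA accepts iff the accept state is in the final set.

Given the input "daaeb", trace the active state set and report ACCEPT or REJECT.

Answer: REJECT

Derivation:
initial (ε-close {0}): {0,2,4,6,8,10,12,14}
'd' @ 1: {1,5,7,9}  ✓accept
'a' @ 2: {}  — state set empty
rest 'aeb' ignored (set empty)
final: {}; accept 1 not in set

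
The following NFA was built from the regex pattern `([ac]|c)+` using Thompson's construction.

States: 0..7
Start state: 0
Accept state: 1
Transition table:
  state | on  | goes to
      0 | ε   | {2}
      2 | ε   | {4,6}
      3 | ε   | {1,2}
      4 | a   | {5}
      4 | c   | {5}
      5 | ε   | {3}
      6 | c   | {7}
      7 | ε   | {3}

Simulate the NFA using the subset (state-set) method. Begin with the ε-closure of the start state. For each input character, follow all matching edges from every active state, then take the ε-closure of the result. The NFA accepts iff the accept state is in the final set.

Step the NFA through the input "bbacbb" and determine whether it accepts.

S₀ = ε-closure({0}) = {0,2,4,6}
'b' @ 1: {}  — no active states
rest 'bacbb' ignored (set empty)
end set {} — state 1 not in

Answer: REJECT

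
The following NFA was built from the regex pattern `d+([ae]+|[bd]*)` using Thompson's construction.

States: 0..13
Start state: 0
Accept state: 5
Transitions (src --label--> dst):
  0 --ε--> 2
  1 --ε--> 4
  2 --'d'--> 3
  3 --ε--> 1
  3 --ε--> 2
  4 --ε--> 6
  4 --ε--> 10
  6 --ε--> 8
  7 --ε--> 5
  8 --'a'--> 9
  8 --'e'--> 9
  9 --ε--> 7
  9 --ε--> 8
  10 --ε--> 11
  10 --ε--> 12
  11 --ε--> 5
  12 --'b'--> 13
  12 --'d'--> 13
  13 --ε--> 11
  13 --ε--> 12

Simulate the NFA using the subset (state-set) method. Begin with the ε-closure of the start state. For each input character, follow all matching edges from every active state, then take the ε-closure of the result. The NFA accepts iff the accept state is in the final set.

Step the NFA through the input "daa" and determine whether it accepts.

Answer: ACCEPT

Derivation:
initial (ε-close {0}): {0,2}
'd' @ 1: {1,2,3,4,5,6,8,10,11,12}  [accepting]
'a' @ 2: {5,7,8,9}  [accepting]
'a' @ 3: {5,7,8,9}  [accepting]
final: {5,7,8,9}; accept 5 in set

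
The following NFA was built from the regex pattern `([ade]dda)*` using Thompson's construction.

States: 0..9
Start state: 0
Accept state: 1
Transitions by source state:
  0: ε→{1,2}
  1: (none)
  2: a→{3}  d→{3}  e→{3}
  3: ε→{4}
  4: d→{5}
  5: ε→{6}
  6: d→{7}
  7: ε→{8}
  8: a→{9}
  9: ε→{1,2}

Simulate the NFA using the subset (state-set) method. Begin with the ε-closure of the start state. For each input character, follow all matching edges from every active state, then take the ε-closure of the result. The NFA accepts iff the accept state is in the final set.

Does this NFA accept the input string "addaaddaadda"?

start: ε-closure({0}) = {0,1,2}
'a' @ 1: {3,4}
'd' @ 2: {5,6}
'd' @ 3: {7,8}
'a' @ 4: {1,2,9}  [accepting]
'a' @ 5: {3,4}
'd' @ 6: {5,6}
'd' @ 7: {7,8}
'a' @ 8: {1,2,9}  [accepting]
'a' @ 9: {3,4}
'd' @ 10: {5,6}
'd' @ 11: {7,8}
'a' @ 12: {1,2,9}  [accepting]
end set {1,2,9} — state 1 in

Answer: ACCEPT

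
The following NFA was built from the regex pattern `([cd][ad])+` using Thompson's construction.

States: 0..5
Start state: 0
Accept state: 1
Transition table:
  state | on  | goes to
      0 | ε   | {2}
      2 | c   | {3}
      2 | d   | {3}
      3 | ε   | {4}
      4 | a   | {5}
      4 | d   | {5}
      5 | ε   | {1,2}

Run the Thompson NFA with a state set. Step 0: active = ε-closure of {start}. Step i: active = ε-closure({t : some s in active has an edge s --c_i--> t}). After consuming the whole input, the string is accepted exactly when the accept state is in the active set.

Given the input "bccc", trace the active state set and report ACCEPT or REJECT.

initial (ε-close {0}): {0,2}
'b' @ 1: {}  — dead — no transitions
rest 'ccc' ignored (set empty)
after full input: {}  (accept=1 not in)

Answer: REJECT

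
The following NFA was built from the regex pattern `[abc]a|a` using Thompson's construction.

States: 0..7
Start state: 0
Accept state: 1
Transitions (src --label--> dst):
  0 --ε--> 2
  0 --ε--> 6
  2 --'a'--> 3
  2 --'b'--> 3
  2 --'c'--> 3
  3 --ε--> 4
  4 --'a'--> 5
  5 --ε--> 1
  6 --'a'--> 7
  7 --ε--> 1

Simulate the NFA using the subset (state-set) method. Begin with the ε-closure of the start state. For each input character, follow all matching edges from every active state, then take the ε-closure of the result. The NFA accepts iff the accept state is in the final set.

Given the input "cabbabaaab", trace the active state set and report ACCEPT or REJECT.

S₀ = ε-closure({0}) = {0,2,6}
'c' @ 1: {3,4}
'a' @ 2: {1,5}  ✓accept
'b' @ 3: {}  — dead — no transitions
rest 'babaaab' ignored (set empty)
end set {} — state 1 not in

Answer: REJECT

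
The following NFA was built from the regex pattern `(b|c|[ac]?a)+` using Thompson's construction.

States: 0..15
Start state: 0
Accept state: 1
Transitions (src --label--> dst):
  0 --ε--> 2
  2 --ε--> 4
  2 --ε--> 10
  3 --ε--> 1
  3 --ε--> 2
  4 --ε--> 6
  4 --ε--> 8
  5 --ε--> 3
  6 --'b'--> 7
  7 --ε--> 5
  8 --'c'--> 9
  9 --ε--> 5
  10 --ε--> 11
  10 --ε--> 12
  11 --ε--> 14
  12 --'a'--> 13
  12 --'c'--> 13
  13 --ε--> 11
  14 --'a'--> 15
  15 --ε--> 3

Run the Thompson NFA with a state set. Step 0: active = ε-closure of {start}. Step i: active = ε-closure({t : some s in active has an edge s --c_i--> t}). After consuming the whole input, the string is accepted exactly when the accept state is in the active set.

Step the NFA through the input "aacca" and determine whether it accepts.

Answer: ACCEPT

Derivation:
start: ε-closure({0}) = {0,2,4,6,8,10,11,12,14}
'a' @ 1: {1,2,3,4,6,8,10,11,12,13,14,15}  [accepting]
'a' @ 2: {1,2,3,4,6,8,10,11,12,13,14,15}  [accepting]
'c' @ 3: {1,2,3,4,5,6,8,9,10,11,12,13,14}  [accepting]
'c' @ 4: {1,2,3,4,5,6,8,9,10,11,12,13,14}  [accepting]
'a' @ 5: {1,2,3,4,6,8,10,11,12,13,14,15}  [accepting]
after full input: {1,2,3,4,6,8,10,11,12,13,14,15}  (accept=1 in)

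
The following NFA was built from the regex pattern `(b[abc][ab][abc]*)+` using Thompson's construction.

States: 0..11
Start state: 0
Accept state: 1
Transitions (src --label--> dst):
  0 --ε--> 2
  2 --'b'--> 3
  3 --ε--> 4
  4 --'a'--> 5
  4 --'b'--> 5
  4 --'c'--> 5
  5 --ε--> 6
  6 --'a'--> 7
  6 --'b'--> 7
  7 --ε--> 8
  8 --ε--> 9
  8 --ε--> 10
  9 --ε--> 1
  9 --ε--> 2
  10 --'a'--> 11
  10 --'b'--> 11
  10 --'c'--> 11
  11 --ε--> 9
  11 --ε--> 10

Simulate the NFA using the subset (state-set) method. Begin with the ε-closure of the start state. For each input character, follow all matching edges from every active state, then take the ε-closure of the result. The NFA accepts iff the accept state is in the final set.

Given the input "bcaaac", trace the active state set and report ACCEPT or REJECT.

Answer: ACCEPT

Derivation:
S₀ = ε-closure({0}) = {0,2}
'b' @ 1: {3,4}
'c' @ 2: {5,6}
'a' @ 3: {1,2,7,8,9,10}  [accepting]
'a' @ 4: {1,2,9,10,11}  [accepting]
'a' @ 5: {1,2,9,10,11}  [accepting]
'c' @ 6: {1,2,9,10,11}  [accepting]
end set {1,2,9,10,11} — state 1 in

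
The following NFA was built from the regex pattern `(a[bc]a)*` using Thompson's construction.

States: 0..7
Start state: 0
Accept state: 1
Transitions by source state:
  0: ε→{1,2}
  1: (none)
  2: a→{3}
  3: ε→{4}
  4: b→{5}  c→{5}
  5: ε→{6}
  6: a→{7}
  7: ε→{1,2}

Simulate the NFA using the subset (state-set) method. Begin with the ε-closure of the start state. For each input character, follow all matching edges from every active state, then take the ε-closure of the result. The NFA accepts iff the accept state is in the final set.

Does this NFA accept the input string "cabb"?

Answer: REJECT

Trace:
start: ε-closure({0}) = {0,1,2}
'c' @ 1: {}  — no active states
rest 'abb' ignored (set empty)
after full input: {}  (accept=1 not in)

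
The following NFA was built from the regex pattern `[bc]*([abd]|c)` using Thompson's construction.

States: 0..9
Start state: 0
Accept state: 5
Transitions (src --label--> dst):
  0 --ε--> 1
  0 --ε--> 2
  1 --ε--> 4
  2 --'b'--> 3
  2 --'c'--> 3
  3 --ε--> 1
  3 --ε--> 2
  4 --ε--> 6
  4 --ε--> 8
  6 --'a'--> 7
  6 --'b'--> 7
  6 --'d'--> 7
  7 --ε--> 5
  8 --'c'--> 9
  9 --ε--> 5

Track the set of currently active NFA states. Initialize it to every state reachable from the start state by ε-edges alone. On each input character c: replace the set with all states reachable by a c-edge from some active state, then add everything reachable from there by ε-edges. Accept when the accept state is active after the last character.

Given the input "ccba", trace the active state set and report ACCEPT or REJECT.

Answer: ACCEPT

Steps:
start: ε-closure({0}) = {0,1,2,4,6,8}
'c' @ 1: {1,2,3,4,5,6,8,9}  (accept∈set)
'c' @ 2: {1,2,3,4,5,6,8,9}  (accept∈set)
'b' @ 3: {1,2,3,4,5,6,7,8}  (accept∈set)
'a' @ 4: {5,7}  (accept∈set)
end set {5,7} — state 5 in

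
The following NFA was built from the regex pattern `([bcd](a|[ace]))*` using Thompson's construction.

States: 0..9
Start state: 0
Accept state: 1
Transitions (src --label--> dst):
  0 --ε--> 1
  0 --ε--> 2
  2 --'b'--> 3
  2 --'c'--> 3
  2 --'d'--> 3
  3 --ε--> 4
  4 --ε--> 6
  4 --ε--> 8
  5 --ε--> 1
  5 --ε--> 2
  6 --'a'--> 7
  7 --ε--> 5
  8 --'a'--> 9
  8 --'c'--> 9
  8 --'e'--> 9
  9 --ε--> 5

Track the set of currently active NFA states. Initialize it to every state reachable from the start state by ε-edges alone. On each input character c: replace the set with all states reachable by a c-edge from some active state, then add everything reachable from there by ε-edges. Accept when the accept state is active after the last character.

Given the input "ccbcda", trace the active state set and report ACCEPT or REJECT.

start: ε-closure({0}) = {0,1,2}
'c' @ 1: {3,4,6,8}
'c' @ 2: {1,2,5,9}  (accept∈set)
'b' @ 3: {3,4,6,8}
'c' @ 4: {1,2,5,9}  (accept∈set)
'd' @ 5: {3,4,6,8}
'a' @ 6: {1,2,5,7,9}  (accept∈set)
after full input: {1,2,5,7,9}  (accept=1 in)

Answer: ACCEPT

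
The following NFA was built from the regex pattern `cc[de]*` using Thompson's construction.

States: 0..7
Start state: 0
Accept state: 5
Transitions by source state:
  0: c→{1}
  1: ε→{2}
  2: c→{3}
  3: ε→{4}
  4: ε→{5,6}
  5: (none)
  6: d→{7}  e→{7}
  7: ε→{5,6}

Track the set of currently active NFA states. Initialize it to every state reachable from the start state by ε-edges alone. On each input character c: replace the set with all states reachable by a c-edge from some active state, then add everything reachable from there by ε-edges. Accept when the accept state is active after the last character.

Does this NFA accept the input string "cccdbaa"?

Answer: REJECT

Steps:
initial (ε-close {0}): {0}
'c' @ 1: {1,2}
'c' @ 2: {3,4,5,6}  ✓accept
'c' @ 3: {}  — no active states
rest 'dbaa' ignored (set empty)
final: {}; accept 5 not in set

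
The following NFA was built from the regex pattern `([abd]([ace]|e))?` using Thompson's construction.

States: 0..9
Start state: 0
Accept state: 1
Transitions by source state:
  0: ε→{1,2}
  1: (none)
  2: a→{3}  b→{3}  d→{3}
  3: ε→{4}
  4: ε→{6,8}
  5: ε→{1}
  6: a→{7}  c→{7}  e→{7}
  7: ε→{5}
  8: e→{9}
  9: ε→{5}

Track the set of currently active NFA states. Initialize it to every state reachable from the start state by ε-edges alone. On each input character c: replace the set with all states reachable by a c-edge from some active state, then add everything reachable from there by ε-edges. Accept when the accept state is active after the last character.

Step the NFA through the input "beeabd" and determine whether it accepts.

Answer: REJECT

Trace:
initial (ε-close {0}): {0,1,2}
'b' @ 1: {3,4,6,8}
'e' @ 2: {1,5,7,9}  [accepting]
'e' @ 3: {}  — dead — no transitions
rest 'abd' ignored (set empty)
final: {}; accept 1 not in set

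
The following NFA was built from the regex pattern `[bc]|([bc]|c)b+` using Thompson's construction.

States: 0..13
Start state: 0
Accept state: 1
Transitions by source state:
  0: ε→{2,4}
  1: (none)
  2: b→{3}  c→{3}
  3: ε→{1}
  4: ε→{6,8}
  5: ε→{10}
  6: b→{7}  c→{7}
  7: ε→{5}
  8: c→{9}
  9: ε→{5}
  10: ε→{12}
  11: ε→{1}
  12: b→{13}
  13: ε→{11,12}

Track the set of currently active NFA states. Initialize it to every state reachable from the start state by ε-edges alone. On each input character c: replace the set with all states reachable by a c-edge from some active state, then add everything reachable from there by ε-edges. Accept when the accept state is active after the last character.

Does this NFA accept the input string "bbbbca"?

S₀ = ε-closure({0}) = {0,2,4,6,8}
'b' @ 1: {1,3,5,7,10,12}  [accepting]
'b' @ 2: {1,11,12,13}  [accepting]
'b' @ 3: {1,11,12,13}  [accepting]
'b' @ 4: {1,11,12,13}  [accepting]
'c' @ 5: {}  — dead — no transitions
rest 'a' ignored (set empty)
end set {} — state 1 not in

Answer: REJECT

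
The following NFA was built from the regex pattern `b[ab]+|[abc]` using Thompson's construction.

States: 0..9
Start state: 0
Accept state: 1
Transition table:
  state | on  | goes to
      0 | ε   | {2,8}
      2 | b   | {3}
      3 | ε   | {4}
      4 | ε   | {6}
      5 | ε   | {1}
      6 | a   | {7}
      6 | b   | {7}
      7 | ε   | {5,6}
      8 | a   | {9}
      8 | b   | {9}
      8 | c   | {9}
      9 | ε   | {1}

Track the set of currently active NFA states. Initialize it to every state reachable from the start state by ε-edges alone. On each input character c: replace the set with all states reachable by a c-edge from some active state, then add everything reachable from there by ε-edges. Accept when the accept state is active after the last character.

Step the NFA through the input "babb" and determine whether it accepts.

Answer: ACCEPT

Steps:
start: ε-closure({0}) = {0,2,8}
'b' @ 1: {1,3,4,6,9}  ✓accept
'a' @ 2: {1,5,6,7}  ✓accept
'b' @ 3: {1,5,6,7}  ✓accept
'b' @ 4: {1,5,6,7}  ✓accept
final: {1,5,6,7}; accept 1 in set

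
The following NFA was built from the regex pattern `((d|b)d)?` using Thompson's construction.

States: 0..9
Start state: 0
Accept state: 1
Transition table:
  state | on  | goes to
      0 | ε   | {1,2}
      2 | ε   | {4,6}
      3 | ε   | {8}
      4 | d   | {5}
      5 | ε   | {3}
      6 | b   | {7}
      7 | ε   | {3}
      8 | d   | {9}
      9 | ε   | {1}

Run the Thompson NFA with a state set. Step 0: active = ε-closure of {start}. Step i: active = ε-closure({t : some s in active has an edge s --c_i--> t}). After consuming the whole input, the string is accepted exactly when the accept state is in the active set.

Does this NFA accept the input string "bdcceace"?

S₀ = ε-closure({0}) = {0,1,2,4,6}
'b' @ 1: {3,7,8}
'd' @ 2: {1,9}  ✓accept
'c' @ 3: {}  — state set empty
rest 'ceace' ignored (set empty)
final: {}; accept 1 not in set

Answer: REJECT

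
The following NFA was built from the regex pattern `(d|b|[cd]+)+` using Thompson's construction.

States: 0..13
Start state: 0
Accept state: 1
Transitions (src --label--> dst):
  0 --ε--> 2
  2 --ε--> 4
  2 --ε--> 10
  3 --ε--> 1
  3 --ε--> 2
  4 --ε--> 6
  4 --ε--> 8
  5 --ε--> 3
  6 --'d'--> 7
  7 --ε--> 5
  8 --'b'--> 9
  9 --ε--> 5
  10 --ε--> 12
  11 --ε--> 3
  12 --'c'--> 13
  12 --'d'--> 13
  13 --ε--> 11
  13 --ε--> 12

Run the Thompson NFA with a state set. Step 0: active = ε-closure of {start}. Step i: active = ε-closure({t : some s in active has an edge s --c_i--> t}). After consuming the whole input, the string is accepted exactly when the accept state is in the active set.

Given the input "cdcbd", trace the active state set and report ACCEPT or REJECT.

start: ε-closure({0}) = {0,2,4,6,8,10,12}
'c' @ 1: {1,2,3,4,6,8,10,11,12,13}  [accepting]
'd' @ 2: {1,2,3,4,5,6,7,8,10,11,12,13}  [accepting]
'c' @ 3: {1,2,3,4,6,8,10,11,12,13}  [accepting]
'b' @ 4: {1,2,3,4,5,6,8,9,10,12}  [accepting]
'd' @ 5: {1,2,3,4,5,6,7,8,10,11,12,13}  [accepting]
end set {1,2,3,4,5,6,7,8,10,11,12,13} — state 1 in

Answer: ACCEPT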